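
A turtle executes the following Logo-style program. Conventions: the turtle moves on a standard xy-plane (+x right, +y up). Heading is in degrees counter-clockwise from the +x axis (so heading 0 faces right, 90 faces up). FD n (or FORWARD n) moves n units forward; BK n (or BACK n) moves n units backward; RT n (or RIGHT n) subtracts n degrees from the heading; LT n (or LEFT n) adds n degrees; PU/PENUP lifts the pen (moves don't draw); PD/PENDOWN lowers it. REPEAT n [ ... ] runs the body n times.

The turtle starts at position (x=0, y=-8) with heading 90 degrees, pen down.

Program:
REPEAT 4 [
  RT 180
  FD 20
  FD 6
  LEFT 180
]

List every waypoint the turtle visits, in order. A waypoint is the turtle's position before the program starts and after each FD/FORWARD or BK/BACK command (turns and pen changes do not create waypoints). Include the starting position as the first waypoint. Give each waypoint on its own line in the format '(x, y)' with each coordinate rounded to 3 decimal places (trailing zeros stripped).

Executing turtle program step by step:
Start: pos=(0,-8), heading=90, pen down
REPEAT 4 [
  -- iteration 1/4 --
  RT 180: heading 90 -> 270
  FD 20: (0,-8) -> (0,-28) [heading=270, draw]
  FD 6: (0,-28) -> (0,-34) [heading=270, draw]
  LT 180: heading 270 -> 90
  -- iteration 2/4 --
  RT 180: heading 90 -> 270
  FD 20: (0,-34) -> (0,-54) [heading=270, draw]
  FD 6: (0,-54) -> (0,-60) [heading=270, draw]
  LT 180: heading 270 -> 90
  -- iteration 3/4 --
  RT 180: heading 90 -> 270
  FD 20: (0,-60) -> (0,-80) [heading=270, draw]
  FD 6: (0,-80) -> (0,-86) [heading=270, draw]
  LT 180: heading 270 -> 90
  -- iteration 4/4 --
  RT 180: heading 90 -> 270
  FD 20: (0,-86) -> (0,-106) [heading=270, draw]
  FD 6: (0,-106) -> (0,-112) [heading=270, draw]
  LT 180: heading 270 -> 90
]
Final: pos=(0,-112), heading=90, 8 segment(s) drawn
Waypoints (9 total):
(0, -8)
(0, -28)
(0, -34)
(0, -54)
(0, -60)
(0, -80)
(0, -86)
(0, -106)
(0, -112)

Answer: (0, -8)
(0, -28)
(0, -34)
(0, -54)
(0, -60)
(0, -80)
(0, -86)
(0, -106)
(0, -112)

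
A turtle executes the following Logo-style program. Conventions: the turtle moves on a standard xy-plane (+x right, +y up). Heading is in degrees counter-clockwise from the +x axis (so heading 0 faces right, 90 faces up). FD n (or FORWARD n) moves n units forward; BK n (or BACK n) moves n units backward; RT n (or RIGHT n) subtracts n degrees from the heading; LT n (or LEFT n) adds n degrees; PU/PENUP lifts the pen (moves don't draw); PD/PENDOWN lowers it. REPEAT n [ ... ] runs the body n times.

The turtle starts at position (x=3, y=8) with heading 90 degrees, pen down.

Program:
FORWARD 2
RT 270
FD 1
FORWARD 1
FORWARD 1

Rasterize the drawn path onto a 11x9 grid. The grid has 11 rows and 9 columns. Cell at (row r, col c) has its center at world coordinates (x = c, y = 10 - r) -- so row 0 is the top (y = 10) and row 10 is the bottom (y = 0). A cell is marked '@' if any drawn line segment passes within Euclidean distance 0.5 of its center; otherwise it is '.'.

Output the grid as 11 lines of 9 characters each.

Answer: @@@@.....
...@.....
...@.....
.........
.........
.........
.........
.........
.........
.........
.........

Derivation:
Segment 0: (3,8) -> (3,10)
Segment 1: (3,10) -> (2,10)
Segment 2: (2,10) -> (1,10)
Segment 3: (1,10) -> (0,10)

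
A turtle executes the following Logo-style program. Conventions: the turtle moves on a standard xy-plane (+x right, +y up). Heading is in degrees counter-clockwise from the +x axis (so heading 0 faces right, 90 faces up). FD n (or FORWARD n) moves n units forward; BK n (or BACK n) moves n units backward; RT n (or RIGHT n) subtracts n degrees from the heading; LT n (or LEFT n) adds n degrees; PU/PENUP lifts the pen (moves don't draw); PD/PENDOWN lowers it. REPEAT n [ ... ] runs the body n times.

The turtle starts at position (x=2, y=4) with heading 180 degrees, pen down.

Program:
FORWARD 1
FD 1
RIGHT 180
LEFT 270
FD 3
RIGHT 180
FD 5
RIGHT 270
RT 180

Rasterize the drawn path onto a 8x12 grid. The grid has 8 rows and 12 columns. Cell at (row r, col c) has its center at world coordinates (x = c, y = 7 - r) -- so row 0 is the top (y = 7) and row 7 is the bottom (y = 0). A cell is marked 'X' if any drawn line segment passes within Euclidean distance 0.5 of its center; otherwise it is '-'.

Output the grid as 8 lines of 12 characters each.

Segment 0: (2,4) -> (1,4)
Segment 1: (1,4) -> (0,4)
Segment 2: (0,4) -> (-0,1)
Segment 3: (-0,1) -> (-0,6)

Answer: ------------
X-----------
X-----------
XXX---------
X-----------
X-----------
X-----------
------------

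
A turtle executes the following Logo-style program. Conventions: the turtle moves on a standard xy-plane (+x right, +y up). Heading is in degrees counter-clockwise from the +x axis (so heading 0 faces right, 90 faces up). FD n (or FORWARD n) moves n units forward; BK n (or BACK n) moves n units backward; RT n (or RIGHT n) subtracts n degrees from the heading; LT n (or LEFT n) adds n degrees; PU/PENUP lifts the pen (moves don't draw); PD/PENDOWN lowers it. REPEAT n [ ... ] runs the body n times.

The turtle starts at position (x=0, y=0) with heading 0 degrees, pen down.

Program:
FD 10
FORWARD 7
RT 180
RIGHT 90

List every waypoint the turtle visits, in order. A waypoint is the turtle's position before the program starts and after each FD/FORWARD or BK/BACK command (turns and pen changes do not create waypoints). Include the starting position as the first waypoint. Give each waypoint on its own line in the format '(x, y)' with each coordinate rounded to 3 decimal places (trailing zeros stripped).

Executing turtle program step by step:
Start: pos=(0,0), heading=0, pen down
FD 10: (0,0) -> (10,0) [heading=0, draw]
FD 7: (10,0) -> (17,0) [heading=0, draw]
RT 180: heading 0 -> 180
RT 90: heading 180 -> 90
Final: pos=(17,0), heading=90, 2 segment(s) drawn
Waypoints (3 total):
(0, 0)
(10, 0)
(17, 0)

Answer: (0, 0)
(10, 0)
(17, 0)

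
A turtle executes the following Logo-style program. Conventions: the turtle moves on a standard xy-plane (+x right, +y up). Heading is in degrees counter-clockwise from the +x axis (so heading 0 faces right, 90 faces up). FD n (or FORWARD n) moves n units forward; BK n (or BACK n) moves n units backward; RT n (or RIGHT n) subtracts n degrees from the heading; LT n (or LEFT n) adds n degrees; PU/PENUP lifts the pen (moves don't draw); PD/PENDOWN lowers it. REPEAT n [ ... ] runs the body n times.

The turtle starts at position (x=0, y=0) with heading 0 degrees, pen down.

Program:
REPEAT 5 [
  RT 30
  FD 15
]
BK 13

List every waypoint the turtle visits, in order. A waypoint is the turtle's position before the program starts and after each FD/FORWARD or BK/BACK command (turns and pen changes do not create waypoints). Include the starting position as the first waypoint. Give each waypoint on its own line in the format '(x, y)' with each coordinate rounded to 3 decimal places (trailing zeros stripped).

Executing turtle program step by step:
Start: pos=(0,0), heading=0, pen down
REPEAT 5 [
  -- iteration 1/5 --
  RT 30: heading 0 -> 330
  FD 15: (0,0) -> (12.99,-7.5) [heading=330, draw]
  -- iteration 2/5 --
  RT 30: heading 330 -> 300
  FD 15: (12.99,-7.5) -> (20.49,-20.49) [heading=300, draw]
  -- iteration 3/5 --
  RT 30: heading 300 -> 270
  FD 15: (20.49,-20.49) -> (20.49,-35.49) [heading=270, draw]
  -- iteration 4/5 --
  RT 30: heading 270 -> 240
  FD 15: (20.49,-35.49) -> (12.99,-48.481) [heading=240, draw]
  -- iteration 5/5 --
  RT 30: heading 240 -> 210
  FD 15: (12.99,-48.481) -> (0,-55.981) [heading=210, draw]
]
BK 13: (0,-55.981) -> (11.258,-49.481) [heading=210, draw]
Final: pos=(11.258,-49.481), heading=210, 6 segment(s) drawn
Waypoints (7 total):
(0, 0)
(12.99, -7.5)
(20.49, -20.49)
(20.49, -35.49)
(12.99, -48.481)
(0, -55.981)
(11.258, -49.481)

Answer: (0, 0)
(12.99, -7.5)
(20.49, -20.49)
(20.49, -35.49)
(12.99, -48.481)
(0, -55.981)
(11.258, -49.481)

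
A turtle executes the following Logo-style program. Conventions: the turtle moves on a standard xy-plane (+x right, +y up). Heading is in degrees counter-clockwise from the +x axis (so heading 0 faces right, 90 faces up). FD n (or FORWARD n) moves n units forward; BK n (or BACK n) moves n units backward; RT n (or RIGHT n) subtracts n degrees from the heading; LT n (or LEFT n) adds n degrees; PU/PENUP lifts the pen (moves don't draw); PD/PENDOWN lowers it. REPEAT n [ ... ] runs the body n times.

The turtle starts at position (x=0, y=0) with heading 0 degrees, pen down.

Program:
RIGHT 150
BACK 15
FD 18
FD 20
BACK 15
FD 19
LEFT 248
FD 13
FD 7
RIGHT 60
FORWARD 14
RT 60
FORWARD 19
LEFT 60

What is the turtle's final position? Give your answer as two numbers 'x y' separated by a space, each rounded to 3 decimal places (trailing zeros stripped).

Answer: 2.482 7.807

Derivation:
Executing turtle program step by step:
Start: pos=(0,0), heading=0, pen down
RT 150: heading 0 -> 210
BK 15: (0,0) -> (12.99,7.5) [heading=210, draw]
FD 18: (12.99,7.5) -> (-2.598,-1.5) [heading=210, draw]
FD 20: (-2.598,-1.5) -> (-19.919,-11.5) [heading=210, draw]
BK 15: (-19.919,-11.5) -> (-6.928,-4) [heading=210, draw]
FD 19: (-6.928,-4) -> (-23.383,-13.5) [heading=210, draw]
LT 248: heading 210 -> 98
FD 13: (-23.383,-13.5) -> (-25.192,-0.627) [heading=98, draw]
FD 7: (-25.192,-0.627) -> (-26.166,6.305) [heading=98, draw]
RT 60: heading 98 -> 38
FD 14: (-26.166,6.305) -> (-15.134,14.925) [heading=38, draw]
RT 60: heading 38 -> 338
FD 19: (-15.134,14.925) -> (2.482,7.807) [heading=338, draw]
LT 60: heading 338 -> 38
Final: pos=(2.482,7.807), heading=38, 9 segment(s) drawn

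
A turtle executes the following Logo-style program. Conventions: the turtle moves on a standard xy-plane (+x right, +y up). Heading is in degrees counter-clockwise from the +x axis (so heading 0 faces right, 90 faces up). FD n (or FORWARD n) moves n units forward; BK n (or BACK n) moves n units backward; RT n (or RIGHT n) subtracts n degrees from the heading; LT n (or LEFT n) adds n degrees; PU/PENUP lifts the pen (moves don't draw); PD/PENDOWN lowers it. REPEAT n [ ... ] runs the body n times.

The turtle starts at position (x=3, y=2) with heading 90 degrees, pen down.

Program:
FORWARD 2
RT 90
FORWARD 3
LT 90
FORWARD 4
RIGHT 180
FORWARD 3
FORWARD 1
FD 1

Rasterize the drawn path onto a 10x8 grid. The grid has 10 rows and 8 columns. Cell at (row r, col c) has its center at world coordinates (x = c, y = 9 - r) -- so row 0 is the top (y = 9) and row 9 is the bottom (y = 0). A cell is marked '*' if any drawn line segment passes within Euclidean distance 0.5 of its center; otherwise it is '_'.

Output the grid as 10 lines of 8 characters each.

Answer: ________
______*_
______*_
______*_
______*_
___****_
___*__*_
___*____
________
________

Derivation:
Segment 0: (3,2) -> (3,4)
Segment 1: (3,4) -> (6,4)
Segment 2: (6,4) -> (6,8)
Segment 3: (6,8) -> (6,5)
Segment 4: (6,5) -> (6,4)
Segment 5: (6,4) -> (6,3)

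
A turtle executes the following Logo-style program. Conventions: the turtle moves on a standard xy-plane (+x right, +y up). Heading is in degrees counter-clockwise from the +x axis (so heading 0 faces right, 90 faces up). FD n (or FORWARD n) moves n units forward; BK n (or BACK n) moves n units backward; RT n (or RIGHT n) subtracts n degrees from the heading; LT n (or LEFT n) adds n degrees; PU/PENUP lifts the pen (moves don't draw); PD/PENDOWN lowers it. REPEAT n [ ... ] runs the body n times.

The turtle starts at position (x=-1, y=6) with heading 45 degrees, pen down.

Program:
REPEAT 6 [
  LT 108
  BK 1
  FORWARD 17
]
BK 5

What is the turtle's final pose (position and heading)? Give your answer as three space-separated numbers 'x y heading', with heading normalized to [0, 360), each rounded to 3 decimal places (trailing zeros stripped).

Executing turtle program step by step:
Start: pos=(-1,6), heading=45, pen down
REPEAT 6 [
  -- iteration 1/6 --
  LT 108: heading 45 -> 153
  BK 1: (-1,6) -> (-0.109,5.546) [heading=153, draw]
  FD 17: (-0.109,5.546) -> (-15.256,13.264) [heading=153, draw]
  -- iteration 2/6 --
  LT 108: heading 153 -> 261
  BK 1: (-15.256,13.264) -> (-15.1,14.252) [heading=261, draw]
  FD 17: (-15.1,14.252) -> (-17.759,-2.539) [heading=261, draw]
  -- iteration 3/6 --
  LT 108: heading 261 -> 9
  BK 1: (-17.759,-2.539) -> (-18.747,-2.696) [heading=9, draw]
  FD 17: (-18.747,-2.696) -> (-1.956,-0.036) [heading=9, draw]
  -- iteration 4/6 --
  LT 108: heading 9 -> 117
  BK 1: (-1.956,-0.036) -> (-1.502,-0.927) [heading=117, draw]
  FD 17: (-1.502,-0.927) -> (-9.22,14.22) [heading=117, draw]
  -- iteration 5/6 --
  LT 108: heading 117 -> 225
  BK 1: (-9.22,14.22) -> (-8.513,14.927) [heading=225, draw]
  FD 17: (-8.513,14.927) -> (-20.534,2.906) [heading=225, draw]
  -- iteration 6/6 --
  LT 108: heading 225 -> 333
  BK 1: (-20.534,2.906) -> (-21.425,3.36) [heading=333, draw]
  FD 17: (-21.425,3.36) -> (-6.277,-4.358) [heading=333, draw]
]
BK 5: (-6.277,-4.358) -> (-10.733,-2.088) [heading=333, draw]
Final: pos=(-10.733,-2.088), heading=333, 13 segment(s) drawn

Answer: -10.733 -2.088 333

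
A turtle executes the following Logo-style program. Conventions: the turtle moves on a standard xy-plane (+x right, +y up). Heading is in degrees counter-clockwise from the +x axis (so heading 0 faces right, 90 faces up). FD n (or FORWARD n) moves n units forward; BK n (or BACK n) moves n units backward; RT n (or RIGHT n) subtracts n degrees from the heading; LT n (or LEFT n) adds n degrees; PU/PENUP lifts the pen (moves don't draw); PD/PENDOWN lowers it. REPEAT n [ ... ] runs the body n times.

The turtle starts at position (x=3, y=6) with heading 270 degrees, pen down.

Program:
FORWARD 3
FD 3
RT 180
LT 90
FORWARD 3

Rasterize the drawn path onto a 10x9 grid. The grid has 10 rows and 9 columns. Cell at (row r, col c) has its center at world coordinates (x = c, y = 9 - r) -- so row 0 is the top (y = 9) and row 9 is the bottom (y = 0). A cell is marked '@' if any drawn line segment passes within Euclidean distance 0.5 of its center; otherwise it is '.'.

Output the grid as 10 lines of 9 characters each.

Answer: .........
.........
.........
...@.....
...@.....
...@.....
...@.....
...@.....
...@.....
@@@@.....

Derivation:
Segment 0: (3,6) -> (3,3)
Segment 1: (3,3) -> (3,0)
Segment 2: (3,0) -> (-0,0)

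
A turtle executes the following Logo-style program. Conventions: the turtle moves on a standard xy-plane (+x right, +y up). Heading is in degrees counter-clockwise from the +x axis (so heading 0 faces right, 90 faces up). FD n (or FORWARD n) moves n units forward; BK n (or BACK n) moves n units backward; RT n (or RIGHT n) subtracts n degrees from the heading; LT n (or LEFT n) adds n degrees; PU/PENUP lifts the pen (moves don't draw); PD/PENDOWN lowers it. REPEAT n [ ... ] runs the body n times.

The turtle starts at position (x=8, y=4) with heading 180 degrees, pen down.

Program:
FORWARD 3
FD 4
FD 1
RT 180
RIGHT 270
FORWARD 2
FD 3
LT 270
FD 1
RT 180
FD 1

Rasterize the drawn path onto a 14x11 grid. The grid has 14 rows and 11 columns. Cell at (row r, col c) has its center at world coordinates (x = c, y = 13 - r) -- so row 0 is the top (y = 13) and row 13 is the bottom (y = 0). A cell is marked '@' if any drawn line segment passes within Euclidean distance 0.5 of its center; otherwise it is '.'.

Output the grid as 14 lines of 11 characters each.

Answer: ...........
...........
...........
...........
@@.........
@..........
@..........
@..........
@..........
@@@@@@@@@..
...........
...........
...........
...........

Derivation:
Segment 0: (8,4) -> (5,4)
Segment 1: (5,4) -> (1,4)
Segment 2: (1,4) -> (0,4)
Segment 3: (0,4) -> (-0,6)
Segment 4: (-0,6) -> (-0,9)
Segment 5: (-0,9) -> (1,9)
Segment 6: (1,9) -> (-0,9)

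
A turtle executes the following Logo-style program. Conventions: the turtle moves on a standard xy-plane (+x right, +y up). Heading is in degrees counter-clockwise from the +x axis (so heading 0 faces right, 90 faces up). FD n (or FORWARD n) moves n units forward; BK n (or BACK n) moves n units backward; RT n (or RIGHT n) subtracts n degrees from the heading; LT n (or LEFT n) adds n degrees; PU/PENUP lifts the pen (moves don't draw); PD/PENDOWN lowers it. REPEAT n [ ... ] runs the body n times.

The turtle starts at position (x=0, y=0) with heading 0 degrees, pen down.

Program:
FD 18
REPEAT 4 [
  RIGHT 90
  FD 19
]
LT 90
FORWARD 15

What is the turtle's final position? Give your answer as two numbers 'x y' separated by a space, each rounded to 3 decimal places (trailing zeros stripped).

Answer: 18 15

Derivation:
Executing turtle program step by step:
Start: pos=(0,0), heading=0, pen down
FD 18: (0,0) -> (18,0) [heading=0, draw]
REPEAT 4 [
  -- iteration 1/4 --
  RT 90: heading 0 -> 270
  FD 19: (18,0) -> (18,-19) [heading=270, draw]
  -- iteration 2/4 --
  RT 90: heading 270 -> 180
  FD 19: (18,-19) -> (-1,-19) [heading=180, draw]
  -- iteration 3/4 --
  RT 90: heading 180 -> 90
  FD 19: (-1,-19) -> (-1,0) [heading=90, draw]
  -- iteration 4/4 --
  RT 90: heading 90 -> 0
  FD 19: (-1,0) -> (18,0) [heading=0, draw]
]
LT 90: heading 0 -> 90
FD 15: (18,0) -> (18,15) [heading=90, draw]
Final: pos=(18,15), heading=90, 6 segment(s) drawn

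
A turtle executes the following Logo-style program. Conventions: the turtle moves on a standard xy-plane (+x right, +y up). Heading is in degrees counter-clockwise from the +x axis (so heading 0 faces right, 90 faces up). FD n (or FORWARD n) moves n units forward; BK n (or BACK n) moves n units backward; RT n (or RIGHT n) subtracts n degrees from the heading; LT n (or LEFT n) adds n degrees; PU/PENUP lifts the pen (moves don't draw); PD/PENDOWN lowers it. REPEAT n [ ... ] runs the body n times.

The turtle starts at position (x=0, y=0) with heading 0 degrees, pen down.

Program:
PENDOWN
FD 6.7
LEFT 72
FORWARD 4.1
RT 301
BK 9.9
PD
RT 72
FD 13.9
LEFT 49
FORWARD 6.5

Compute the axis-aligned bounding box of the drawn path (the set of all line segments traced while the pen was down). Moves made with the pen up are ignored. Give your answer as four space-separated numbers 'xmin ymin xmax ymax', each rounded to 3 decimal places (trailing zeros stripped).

Answer: 0 -3.572 21.621 14.524

Derivation:
Executing turtle program step by step:
Start: pos=(0,0), heading=0, pen down
PD: pen down
FD 6.7: (0,0) -> (6.7,0) [heading=0, draw]
LT 72: heading 0 -> 72
FD 4.1: (6.7,0) -> (7.967,3.899) [heading=72, draw]
RT 301: heading 72 -> 131
BK 9.9: (7.967,3.899) -> (14.462,-3.572) [heading=131, draw]
PD: pen down
RT 72: heading 131 -> 59
FD 13.9: (14.462,-3.572) -> (21.621,8.342) [heading=59, draw]
LT 49: heading 59 -> 108
FD 6.5: (21.621,8.342) -> (19.612,14.524) [heading=108, draw]
Final: pos=(19.612,14.524), heading=108, 5 segment(s) drawn

Segment endpoints: x in {0, 6.7, 7.967, 14.462, 19.612, 21.621}, y in {-3.572, 0, 3.899, 8.342, 14.524}
xmin=0, ymin=-3.572, xmax=21.621, ymax=14.524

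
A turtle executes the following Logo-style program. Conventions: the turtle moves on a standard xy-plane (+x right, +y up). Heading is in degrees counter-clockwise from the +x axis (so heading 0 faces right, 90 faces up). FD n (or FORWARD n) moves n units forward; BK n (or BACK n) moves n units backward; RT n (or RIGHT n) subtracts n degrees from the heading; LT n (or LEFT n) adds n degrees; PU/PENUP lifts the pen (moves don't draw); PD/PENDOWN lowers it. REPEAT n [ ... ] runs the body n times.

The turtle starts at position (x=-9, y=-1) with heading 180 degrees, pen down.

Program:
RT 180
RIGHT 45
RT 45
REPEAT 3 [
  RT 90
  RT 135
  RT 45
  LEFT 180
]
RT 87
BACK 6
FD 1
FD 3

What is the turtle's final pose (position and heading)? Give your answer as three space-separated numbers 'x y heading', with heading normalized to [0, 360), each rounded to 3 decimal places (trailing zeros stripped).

Answer: -9.105 0.997 273

Derivation:
Executing turtle program step by step:
Start: pos=(-9,-1), heading=180, pen down
RT 180: heading 180 -> 0
RT 45: heading 0 -> 315
RT 45: heading 315 -> 270
REPEAT 3 [
  -- iteration 1/3 --
  RT 90: heading 270 -> 180
  RT 135: heading 180 -> 45
  RT 45: heading 45 -> 0
  LT 180: heading 0 -> 180
  -- iteration 2/3 --
  RT 90: heading 180 -> 90
  RT 135: heading 90 -> 315
  RT 45: heading 315 -> 270
  LT 180: heading 270 -> 90
  -- iteration 3/3 --
  RT 90: heading 90 -> 0
  RT 135: heading 0 -> 225
  RT 45: heading 225 -> 180
  LT 180: heading 180 -> 0
]
RT 87: heading 0 -> 273
BK 6: (-9,-1) -> (-9.314,4.992) [heading=273, draw]
FD 1: (-9.314,4.992) -> (-9.262,3.993) [heading=273, draw]
FD 3: (-9.262,3.993) -> (-9.105,0.997) [heading=273, draw]
Final: pos=(-9.105,0.997), heading=273, 3 segment(s) drawn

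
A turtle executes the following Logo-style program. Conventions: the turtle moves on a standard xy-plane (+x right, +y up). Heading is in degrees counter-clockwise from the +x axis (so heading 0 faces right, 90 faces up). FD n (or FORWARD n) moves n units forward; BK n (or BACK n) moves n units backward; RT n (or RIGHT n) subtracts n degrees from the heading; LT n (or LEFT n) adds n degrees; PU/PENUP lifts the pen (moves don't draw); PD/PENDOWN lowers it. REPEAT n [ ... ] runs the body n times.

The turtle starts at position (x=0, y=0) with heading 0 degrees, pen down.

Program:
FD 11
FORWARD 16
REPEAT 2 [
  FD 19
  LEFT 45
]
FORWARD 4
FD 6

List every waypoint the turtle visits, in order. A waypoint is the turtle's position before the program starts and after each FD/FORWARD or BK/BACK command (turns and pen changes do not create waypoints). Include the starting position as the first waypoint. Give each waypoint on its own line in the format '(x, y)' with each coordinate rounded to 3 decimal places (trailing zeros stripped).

Answer: (0, 0)
(11, 0)
(27, 0)
(46, 0)
(59.435, 13.435)
(59.435, 17.435)
(59.435, 23.435)

Derivation:
Executing turtle program step by step:
Start: pos=(0,0), heading=0, pen down
FD 11: (0,0) -> (11,0) [heading=0, draw]
FD 16: (11,0) -> (27,0) [heading=0, draw]
REPEAT 2 [
  -- iteration 1/2 --
  FD 19: (27,0) -> (46,0) [heading=0, draw]
  LT 45: heading 0 -> 45
  -- iteration 2/2 --
  FD 19: (46,0) -> (59.435,13.435) [heading=45, draw]
  LT 45: heading 45 -> 90
]
FD 4: (59.435,13.435) -> (59.435,17.435) [heading=90, draw]
FD 6: (59.435,17.435) -> (59.435,23.435) [heading=90, draw]
Final: pos=(59.435,23.435), heading=90, 6 segment(s) drawn
Waypoints (7 total):
(0, 0)
(11, 0)
(27, 0)
(46, 0)
(59.435, 13.435)
(59.435, 17.435)
(59.435, 23.435)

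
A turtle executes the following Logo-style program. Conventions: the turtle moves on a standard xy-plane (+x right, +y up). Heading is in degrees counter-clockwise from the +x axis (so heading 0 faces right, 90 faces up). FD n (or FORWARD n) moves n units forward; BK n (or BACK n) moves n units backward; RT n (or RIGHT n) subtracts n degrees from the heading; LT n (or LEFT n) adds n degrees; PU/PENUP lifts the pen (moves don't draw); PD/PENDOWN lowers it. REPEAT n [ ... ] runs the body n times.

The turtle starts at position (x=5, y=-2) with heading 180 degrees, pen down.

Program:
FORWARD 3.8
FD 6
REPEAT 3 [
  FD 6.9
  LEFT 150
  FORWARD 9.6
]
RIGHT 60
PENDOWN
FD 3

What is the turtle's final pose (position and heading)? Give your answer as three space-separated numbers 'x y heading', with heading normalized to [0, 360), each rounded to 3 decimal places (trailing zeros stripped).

Answer: -8.259 -7.061 210

Derivation:
Executing turtle program step by step:
Start: pos=(5,-2), heading=180, pen down
FD 3.8: (5,-2) -> (1.2,-2) [heading=180, draw]
FD 6: (1.2,-2) -> (-4.8,-2) [heading=180, draw]
REPEAT 3 [
  -- iteration 1/3 --
  FD 6.9: (-4.8,-2) -> (-11.7,-2) [heading=180, draw]
  LT 150: heading 180 -> 330
  FD 9.6: (-11.7,-2) -> (-3.386,-6.8) [heading=330, draw]
  -- iteration 2/3 --
  FD 6.9: (-3.386,-6.8) -> (2.589,-10.25) [heading=330, draw]
  LT 150: heading 330 -> 120
  FD 9.6: (2.589,-10.25) -> (-2.211,-1.936) [heading=120, draw]
  -- iteration 3/3 --
  FD 6.9: (-2.211,-1.936) -> (-5.661,4.039) [heading=120, draw]
  LT 150: heading 120 -> 270
  FD 9.6: (-5.661,4.039) -> (-5.661,-5.561) [heading=270, draw]
]
RT 60: heading 270 -> 210
PD: pen down
FD 3: (-5.661,-5.561) -> (-8.259,-7.061) [heading=210, draw]
Final: pos=(-8.259,-7.061), heading=210, 9 segment(s) drawn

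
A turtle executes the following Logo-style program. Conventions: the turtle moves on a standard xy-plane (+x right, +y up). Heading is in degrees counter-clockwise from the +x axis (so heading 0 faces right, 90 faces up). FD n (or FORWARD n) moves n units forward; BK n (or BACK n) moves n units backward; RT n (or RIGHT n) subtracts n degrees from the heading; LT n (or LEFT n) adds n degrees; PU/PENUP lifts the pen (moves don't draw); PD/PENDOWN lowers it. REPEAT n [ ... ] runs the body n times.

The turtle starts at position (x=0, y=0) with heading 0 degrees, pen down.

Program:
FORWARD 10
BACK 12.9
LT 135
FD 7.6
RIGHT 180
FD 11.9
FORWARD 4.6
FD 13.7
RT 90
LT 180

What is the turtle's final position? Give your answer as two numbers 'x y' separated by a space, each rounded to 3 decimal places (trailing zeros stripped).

Executing turtle program step by step:
Start: pos=(0,0), heading=0, pen down
FD 10: (0,0) -> (10,0) [heading=0, draw]
BK 12.9: (10,0) -> (-2.9,0) [heading=0, draw]
LT 135: heading 0 -> 135
FD 7.6: (-2.9,0) -> (-8.274,5.374) [heading=135, draw]
RT 180: heading 135 -> 315
FD 11.9: (-8.274,5.374) -> (0.141,-3.041) [heading=315, draw]
FD 4.6: (0.141,-3.041) -> (3.393,-6.293) [heading=315, draw]
FD 13.7: (3.393,-6.293) -> (13.081,-15.981) [heading=315, draw]
RT 90: heading 315 -> 225
LT 180: heading 225 -> 45
Final: pos=(13.081,-15.981), heading=45, 6 segment(s) drawn

Answer: 13.081 -15.981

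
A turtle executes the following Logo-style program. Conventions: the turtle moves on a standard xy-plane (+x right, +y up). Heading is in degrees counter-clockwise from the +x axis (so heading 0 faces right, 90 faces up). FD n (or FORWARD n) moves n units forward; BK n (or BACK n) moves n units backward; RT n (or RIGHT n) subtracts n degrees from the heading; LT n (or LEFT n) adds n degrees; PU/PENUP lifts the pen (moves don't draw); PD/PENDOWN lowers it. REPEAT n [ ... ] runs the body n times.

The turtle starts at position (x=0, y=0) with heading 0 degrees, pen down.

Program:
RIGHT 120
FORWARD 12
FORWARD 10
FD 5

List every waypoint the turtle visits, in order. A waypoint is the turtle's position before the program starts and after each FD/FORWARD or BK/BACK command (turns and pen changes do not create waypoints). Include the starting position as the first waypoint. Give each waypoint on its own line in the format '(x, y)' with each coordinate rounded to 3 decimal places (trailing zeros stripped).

Executing turtle program step by step:
Start: pos=(0,0), heading=0, pen down
RT 120: heading 0 -> 240
FD 12: (0,0) -> (-6,-10.392) [heading=240, draw]
FD 10: (-6,-10.392) -> (-11,-19.053) [heading=240, draw]
FD 5: (-11,-19.053) -> (-13.5,-23.383) [heading=240, draw]
Final: pos=(-13.5,-23.383), heading=240, 3 segment(s) drawn
Waypoints (4 total):
(0, 0)
(-6, -10.392)
(-11, -19.053)
(-13.5, -23.383)

Answer: (0, 0)
(-6, -10.392)
(-11, -19.053)
(-13.5, -23.383)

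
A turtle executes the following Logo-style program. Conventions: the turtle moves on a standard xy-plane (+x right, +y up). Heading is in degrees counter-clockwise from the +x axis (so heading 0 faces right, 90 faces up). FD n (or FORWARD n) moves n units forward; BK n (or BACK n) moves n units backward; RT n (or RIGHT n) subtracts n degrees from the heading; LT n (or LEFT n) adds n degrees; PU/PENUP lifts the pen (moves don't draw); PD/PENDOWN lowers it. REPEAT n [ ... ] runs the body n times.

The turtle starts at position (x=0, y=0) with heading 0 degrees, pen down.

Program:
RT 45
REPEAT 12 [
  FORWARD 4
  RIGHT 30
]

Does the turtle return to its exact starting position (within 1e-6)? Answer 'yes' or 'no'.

Answer: yes

Derivation:
Executing turtle program step by step:
Start: pos=(0,0), heading=0, pen down
RT 45: heading 0 -> 315
REPEAT 12 [
  -- iteration 1/12 --
  FD 4: (0,0) -> (2.828,-2.828) [heading=315, draw]
  RT 30: heading 315 -> 285
  -- iteration 2/12 --
  FD 4: (2.828,-2.828) -> (3.864,-6.692) [heading=285, draw]
  RT 30: heading 285 -> 255
  -- iteration 3/12 --
  FD 4: (3.864,-6.692) -> (2.828,-10.556) [heading=255, draw]
  RT 30: heading 255 -> 225
  -- iteration 4/12 --
  FD 4: (2.828,-10.556) -> (0,-13.384) [heading=225, draw]
  RT 30: heading 225 -> 195
  -- iteration 5/12 --
  FD 4: (0,-13.384) -> (-3.864,-14.42) [heading=195, draw]
  RT 30: heading 195 -> 165
  -- iteration 6/12 --
  FD 4: (-3.864,-14.42) -> (-7.727,-13.384) [heading=165, draw]
  RT 30: heading 165 -> 135
  -- iteration 7/12 --
  FD 4: (-7.727,-13.384) -> (-10.556,-10.556) [heading=135, draw]
  RT 30: heading 135 -> 105
  -- iteration 8/12 --
  FD 4: (-10.556,-10.556) -> (-11.591,-6.692) [heading=105, draw]
  RT 30: heading 105 -> 75
  -- iteration 9/12 --
  FD 4: (-11.591,-6.692) -> (-10.556,-2.828) [heading=75, draw]
  RT 30: heading 75 -> 45
  -- iteration 10/12 --
  FD 4: (-10.556,-2.828) -> (-7.727,0) [heading=45, draw]
  RT 30: heading 45 -> 15
  -- iteration 11/12 --
  FD 4: (-7.727,0) -> (-3.864,1.035) [heading=15, draw]
  RT 30: heading 15 -> 345
  -- iteration 12/12 --
  FD 4: (-3.864,1.035) -> (0,0) [heading=345, draw]
  RT 30: heading 345 -> 315
]
Final: pos=(0,0), heading=315, 12 segment(s) drawn

Start position: (0, 0)
Final position: (0, 0)
Distance = 0; < 1e-6 -> CLOSED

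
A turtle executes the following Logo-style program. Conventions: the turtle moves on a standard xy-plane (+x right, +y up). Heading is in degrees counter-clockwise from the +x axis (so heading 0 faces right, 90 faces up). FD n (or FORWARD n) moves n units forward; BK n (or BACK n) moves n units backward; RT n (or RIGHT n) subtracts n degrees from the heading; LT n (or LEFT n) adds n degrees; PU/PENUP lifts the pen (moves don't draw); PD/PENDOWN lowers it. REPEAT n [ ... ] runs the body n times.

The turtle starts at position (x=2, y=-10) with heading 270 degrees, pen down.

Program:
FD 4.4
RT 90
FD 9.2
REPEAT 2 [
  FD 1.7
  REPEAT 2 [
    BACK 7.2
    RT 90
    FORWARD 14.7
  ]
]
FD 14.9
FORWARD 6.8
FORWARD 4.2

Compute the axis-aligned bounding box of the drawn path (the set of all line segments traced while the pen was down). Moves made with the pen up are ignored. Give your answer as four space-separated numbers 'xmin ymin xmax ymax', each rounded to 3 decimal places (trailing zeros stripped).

Executing turtle program step by step:
Start: pos=(2,-10), heading=270, pen down
FD 4.4: (2,-10) -> (2,-14.4) [heading=270, draw]
RT 90: heading 270 -> 180
FD 9.2: (2,-14.4) -> (-7.2,-14.4) [heading=180, draw]
REPEAT 2 [
  -- iteration 1/2 --
  FD 1.7: (-7.2,-14.4) -> (-8.9,-14.4) [heading=180, draw]
  REPEAT 2 [
    -- iteration 1/2 --
    BK 7.2: (-8.9,-14.4) -> (-1.7,-14.4) [heading=180, draw]
    RT 90: heading 180 -> 90
    FD 14.7: (-1.7,-14.4) -> (-1.7,0.3) [heading=90, draw]
    -- iteration 2/2 --
    BK 7.2: (-1.7,0.3) -> (-1.7,-6.9) [heading=90, draw]
    RT 90: heading 90 -> 0
    FD 14.7: (-1.7,-6.9) -> (13,-6.9) [heading=0, draw]
  ]
  -- iteration 2/2 --
  FD 1.7: (13,-6.9) -> (14.7,-6.9) [heading=0, draw]
  REPEAT 2 [
    -- iteration 1/2 --
    BK 7.2: (14.7,-6.9) -> (7.5,-6.9) [heading=0, draw]
    RT 90: heading 0 -> 270
    FD 14.7: (7.5,-6.9) -> (7.5,-21.6) [heading=270, draw]
    -- iteration 2/2 --
    BK 7.2: (7.5,-21.6) -> (7.5,-14.4) [heading=270, draw]
    RT 90: heading 270 -> 180
    FD 14.7: (7.5,-14.4) -> (-7.2,-14.4) [heading=180, draw]
  ]
]
FD 14.9: (-7.2,-14.4) -> (-22.1,-14.4) [heading=180, draw]
FD 6.8: (-22.1,-14.4) -> (-28.9,-14.4) [heading=180, draw]
FD 4.2: (-28.9,-14.4) -> (-33.1,-14.4) [heading=180, draw]
Final: pos=(-33.1,-14.4), heading=180, 15 segment(s) drawn

Segment endpoints: x in {-33.1, -28.9, -22.1, -8.9, -7.2, -7.2, -1.7, -1.7, -1.7, 2, 2, 7.5, 7.5, 13, 14.7}, y in {-21.6, -14.4, -14.4, -14.4, -10, -6.9, 0.3}
xmin=-33.1, ymin=-21.6, xmax=14.7, ymax=0.3

Answer: -33.1 -21.6 14.7 0.3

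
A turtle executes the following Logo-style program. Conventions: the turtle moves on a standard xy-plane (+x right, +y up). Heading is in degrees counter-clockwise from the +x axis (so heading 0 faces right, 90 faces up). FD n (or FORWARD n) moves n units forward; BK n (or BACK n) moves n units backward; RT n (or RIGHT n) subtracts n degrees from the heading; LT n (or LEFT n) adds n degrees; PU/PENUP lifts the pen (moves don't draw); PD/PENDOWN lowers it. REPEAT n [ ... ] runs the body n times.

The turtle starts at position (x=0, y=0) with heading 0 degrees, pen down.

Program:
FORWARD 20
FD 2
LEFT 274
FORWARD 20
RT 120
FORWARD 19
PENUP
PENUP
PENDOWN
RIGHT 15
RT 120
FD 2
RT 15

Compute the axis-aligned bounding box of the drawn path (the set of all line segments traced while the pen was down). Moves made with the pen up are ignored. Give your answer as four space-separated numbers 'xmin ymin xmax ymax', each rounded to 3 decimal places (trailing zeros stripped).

Executing turtle program step by step:
Start: pos=(0,0), heading=0, pen down
FD 20: (0,0) -> (20,0) [heading=0, draw]
FD 2: (20,0) -> (22,0) [heading=0, draw]
LT 274: heading 0 -> 274
FD 20: (22,0) -> (23.395,-19.951) [heading=274, draw]
RT 120: heading 274 -> 154
FD 19: (23.395,-19.951) -> (6.318,-11.622) [heading=154, draw]
PU: pen up
PU: pen up
PD: pen down
RT 15: heading 154 -> 139
RT 120: heading 139 -> 19
FD 2: (6.318,-11.622) -> (8.209,-10.971) [heading=19, draw]
RT 15: heading 19 -> 4
Final: pos=(8.209,-10.971), heading=4, 5 segment(s) drawn

Segment endpoints: x in {0, 6.318, 8.209, 20, 22, 23.395}, y in {-19.951, -11.622, -10.971, 0}
xmin=0, ymin=-19.951, xmax=23.395, ymax=0

Answer: 0 -19.951 23.395 0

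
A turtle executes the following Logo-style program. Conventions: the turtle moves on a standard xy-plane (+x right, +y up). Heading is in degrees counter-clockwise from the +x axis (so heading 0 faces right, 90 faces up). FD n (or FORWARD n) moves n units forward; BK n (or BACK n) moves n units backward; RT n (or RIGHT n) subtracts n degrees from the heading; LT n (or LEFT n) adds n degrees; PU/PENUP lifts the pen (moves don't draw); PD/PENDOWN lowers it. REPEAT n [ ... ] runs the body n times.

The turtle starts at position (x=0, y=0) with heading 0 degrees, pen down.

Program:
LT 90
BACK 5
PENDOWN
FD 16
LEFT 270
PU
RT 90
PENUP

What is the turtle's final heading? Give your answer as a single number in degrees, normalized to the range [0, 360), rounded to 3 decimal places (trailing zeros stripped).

Executing turtle program step by step:
Start: pos=(0,0), heading=0, pen down
LT 90: heading 0 -> 90
BK 5: (0,0) -> (0,-5) [heading=90, draw]
PD: pen down
FD 16: (0,-5) -> (0,11) [heading=90, draw]
LT 270: heading 90 -> 0
PU: pen up
RT 90: heading 0 -> 270
PU: pen up
Final: pos=(0,11), heading=270, 2 segment(s) drawn

Answer: 270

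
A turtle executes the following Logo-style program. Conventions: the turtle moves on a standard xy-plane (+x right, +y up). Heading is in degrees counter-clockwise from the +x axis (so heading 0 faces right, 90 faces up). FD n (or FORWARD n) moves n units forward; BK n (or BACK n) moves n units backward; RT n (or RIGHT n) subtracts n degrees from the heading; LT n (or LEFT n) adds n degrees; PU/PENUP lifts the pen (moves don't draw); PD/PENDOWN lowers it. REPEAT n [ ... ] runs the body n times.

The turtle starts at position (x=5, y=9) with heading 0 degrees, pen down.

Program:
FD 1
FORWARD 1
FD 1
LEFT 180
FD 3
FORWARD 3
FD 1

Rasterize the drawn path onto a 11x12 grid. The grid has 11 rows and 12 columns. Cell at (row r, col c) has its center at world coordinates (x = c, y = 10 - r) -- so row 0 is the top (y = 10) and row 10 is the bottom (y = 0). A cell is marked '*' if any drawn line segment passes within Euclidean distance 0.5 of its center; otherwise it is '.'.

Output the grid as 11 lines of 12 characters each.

Answer: ............
.********...
............
............
............
............
............
............
............
............
............

Derivation:
Segment 0: (5,9) -> (6,9)
Segment 1: (6,9) -> (7,9)
Segment 2: (7,9) -> (8,9)
Segment 3: (8,9) -> (5,9)
Segment 4: (5,9) -> (2,9)
Segment 5: (2,9) -> (1,9)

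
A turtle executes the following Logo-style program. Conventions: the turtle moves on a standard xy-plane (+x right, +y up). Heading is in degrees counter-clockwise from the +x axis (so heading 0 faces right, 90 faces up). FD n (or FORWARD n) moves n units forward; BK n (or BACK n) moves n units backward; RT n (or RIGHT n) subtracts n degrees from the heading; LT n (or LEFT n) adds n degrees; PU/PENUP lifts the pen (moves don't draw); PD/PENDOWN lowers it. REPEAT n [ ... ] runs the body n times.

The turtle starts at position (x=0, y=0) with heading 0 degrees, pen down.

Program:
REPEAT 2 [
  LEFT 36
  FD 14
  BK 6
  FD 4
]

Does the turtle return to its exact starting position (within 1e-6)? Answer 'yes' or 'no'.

Answer: no

Derivation:
Executing turtle program step by step:
Start: pos=(0,0), heading=0, pen down
REPEAT 2 [
  -- iteration 1/2 --
  LT 36: heading 0 -> 36
  FD 14: (0,0) -> (11.326,8.229) [heading=36, draw]
  BK 6: (11.326,8.229) -> (6.472,4.702) [heading=36, draw]
  FD 4: (6.472,4.702) -> (9.708,7.053) [heading=36, draw]
  -- iteration 2/2 --
  LT 36: heading 36 -> 72
  FD 14: (9.708,7.053) -> (14.034,20.368) [heading=72, draw]
  BK 6: (14.034,20.368) -> (12.18,14.662) [heading=72, draw]
  FD 4: (12.18,14.662) -> (13.416,18.466) [heading=72, draw]
]
Final: pos=(13.416,18.466), heading=72, 6 segment(s) drawn

Start position: (0, 0)
Final position: (13.416, 18.466)
Distance = 22.825; >= 1e-6 -> NOT closed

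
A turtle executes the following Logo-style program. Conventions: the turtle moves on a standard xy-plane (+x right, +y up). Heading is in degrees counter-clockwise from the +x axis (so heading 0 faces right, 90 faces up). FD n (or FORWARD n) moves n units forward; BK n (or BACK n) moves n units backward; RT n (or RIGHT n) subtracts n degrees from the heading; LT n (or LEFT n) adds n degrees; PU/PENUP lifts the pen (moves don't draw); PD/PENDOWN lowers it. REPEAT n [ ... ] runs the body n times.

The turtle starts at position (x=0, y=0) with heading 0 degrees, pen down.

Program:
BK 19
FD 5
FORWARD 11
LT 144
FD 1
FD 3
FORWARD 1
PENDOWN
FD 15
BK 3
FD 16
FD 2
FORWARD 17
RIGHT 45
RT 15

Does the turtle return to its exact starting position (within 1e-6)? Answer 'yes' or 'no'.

Executing turtle program step by step:
Start: pos=(0,0), heading=0, pen down
BK 19: (0,0) -> (-19,0) [heading=0, draw]
FD 5: (-19,0) -> (-14,0) [heading=0, draw]
FD 11: (-14,0) -> (-3,0) [heading=0, draw]
LT 144: heading 0 -> 144
FD 1: (-3,0) -> (-3.809,0.588) [heading=144, draw]
FD 3: (-3.809,0.588) -> (-6.236,2.351) [heading=144, draw]
FD 1: (-6.236,2.351) -> (-7.045,2.939) [heading=144, draw]
PD: pen down
FD 15: (-7.045,2.939) -> (-19.18,11.756) [heading=144, draw]
BK 3: (-19.18,11.756) -> (-16.753,9.992) [heading=144, draw]
FD 16: (-16.753,9.992) -> (-29.698,19.397) [heading=144, draw]
FD 2: (-29.698,19.397) -> (-31.316,20.572) [heading=144, draw]
FD 17: (-31.316,20.572) -> (-45.069,30.565) [heading=144, draw]
RT 45: heading 144 -> 99
RT 15: heading 99 -> 84
Final: pos=(-45.069,30.565), heading=84, 11 segment(s) drawn

Start position: (0, 0)
Final position: (-45.069, 30.565)
Distance = 54.456; >= 1e-6 -> NOT closed

Answer: no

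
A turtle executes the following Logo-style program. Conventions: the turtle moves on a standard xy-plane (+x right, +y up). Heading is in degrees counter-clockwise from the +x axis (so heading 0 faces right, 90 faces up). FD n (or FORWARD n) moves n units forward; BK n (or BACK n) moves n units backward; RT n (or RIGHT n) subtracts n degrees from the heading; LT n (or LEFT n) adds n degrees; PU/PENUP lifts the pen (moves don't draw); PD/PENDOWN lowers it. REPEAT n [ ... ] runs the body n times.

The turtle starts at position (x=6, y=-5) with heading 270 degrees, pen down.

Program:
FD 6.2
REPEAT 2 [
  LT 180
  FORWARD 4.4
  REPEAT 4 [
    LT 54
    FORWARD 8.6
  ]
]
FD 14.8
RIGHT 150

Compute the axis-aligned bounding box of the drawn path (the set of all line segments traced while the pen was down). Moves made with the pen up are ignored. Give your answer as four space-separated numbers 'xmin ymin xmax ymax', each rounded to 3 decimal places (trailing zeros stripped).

Answer: -22.98 -38.347 6 -1.745

Derivation:
Executing turtle program step by step:
Start: pos=(6,-5), heading=270, pen down
FD 6.2: (6,-5) -> (6,-11.2) [heading=270, draw]
REPEAT 2 [
  -- iteration 1/2 --
  LT 180: heading 270 -> 90
  FD 4.4: (6,-11.2) -> (6,-6.8) [heading=90, draw]
  REPEAT 4 [
    -- iteration 1/4 --
    LT 54: heading 90 -> 144
    FD 8.6: (6,-6.8) -> (-0.958,-1.745) [heading=144, draw]
    -- iteration 2/4 --
    LT 54: heading 144 -> 198
    FD 8.6: (-0.958,-1.745) -> (-9.137,-4.403) [heading=198, draw]
    -- iteration 3/4 --
    LT 54: heading 198 -> 252
    FD 8.6: (-9.137,-4.403) -> (-11.794,-12.582) [heading=252, draw]
    -- iteration 4/4 --
    LT 54: heading 252 -> 306
    FD 8.6: (-11.794,-12.582) -> (-6.739,-19.539) [heading=306, draw]
  ]
  -- iteration 2/2 --
  LT 180: heading 306 -> 126
  FD 4.4: (-6.739,-19.539) -> (-9.325,-15.98) [heading=126, draw]
  REPEAT 4 [
    -- iteration 1/4 --
    LT 54: heading 126 -> 180
    FD 8.6: (-9.325,-15.98) -> (-17.925,-15.98) [heading=180, draw]
    -- iteration 2/4 --
    LT 54: heading 180 -> 234
    FD 8.6: (-17.925,-15.98) -> (-22.98,-22.937) [heading=234, draw]
    -- iteration 3/4 --
    LT 54: heading 234 -> 288
    FD 8.6: (-22.98,-22.937) -> (-20.323,-31.116) [heading=288, draw]
    -- iteration 4/4 --
    LT 54: heading 288 -> 342
    FD 8.6: (-20.323,-31.116) -> (-12.144,-33.774) [heading=342, draw]
  ]
]
FD 14.8: (-12.144,-33.774) -> (1.932,-38.347) [heading=342, draw]
RT 150: heading 342 -> 192
Final: pos=(1.932,-38.347), heading=192, 12 segment(s) drawn

Segment endpoints: x in {-22.98, -20.323, -17.925, -12.144, -11.794, -9.325, -9.137, -6.739, -0.958, 1.932, 6, 6, 6}, y in {-38.347, -33.774, -31.116, -22.937, -19.539, -15.98, -15.98, -12.582, -11.2, -6.8, -5, -4.403, -1.745}
xmin=-22.98, ymin=-38.347, xmax=6, ymax=-1.745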